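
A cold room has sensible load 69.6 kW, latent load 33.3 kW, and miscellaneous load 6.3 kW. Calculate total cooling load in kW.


Q_total = Q_s + Q_l + Q_misc
Q_total = 69.6 + 33.3 + 6.3
Q_total = 109.2 kW

109.2


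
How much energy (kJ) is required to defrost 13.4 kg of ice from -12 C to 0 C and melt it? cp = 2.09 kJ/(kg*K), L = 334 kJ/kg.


Sensible heat = cp * dT = 2.09 * 12 = 25.08 kJ/kg
Total per kg = 25.08 + 334 = 359.08 kJ/kg
Q = m * total = 13.4 * 359.08
Q = 4811.7 kJ

4811.7


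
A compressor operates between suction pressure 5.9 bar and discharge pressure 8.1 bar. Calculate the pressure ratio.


PR = P_high / P_low
PR = 8.1 / 5.9
PR = 1.373

1.373


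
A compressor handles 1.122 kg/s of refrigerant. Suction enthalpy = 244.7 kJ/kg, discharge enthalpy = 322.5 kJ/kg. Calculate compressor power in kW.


dh = 322.5 - 244.7 = 77.8 kJ/kg
W = m_dot * dh = 1.122 * 77.8 = 87.29 kW

87.29


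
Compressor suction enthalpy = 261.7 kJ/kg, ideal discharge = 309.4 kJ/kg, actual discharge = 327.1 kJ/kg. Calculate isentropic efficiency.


dh_ideal = 309.4 - 261.7 = 47.7 kJ/kg
dh_actual = 327.1 - 261.7 = 65.4 kJ/kg
eta_s = dh_ideal / dh_actual = 47.7 / 65.4
eta_s = 0.7294

0.7294


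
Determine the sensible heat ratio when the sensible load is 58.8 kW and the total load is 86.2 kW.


SHR = Q_sensible / Q_total
SHR = 58.8 / 86.2
SHR = 0.682

0.682


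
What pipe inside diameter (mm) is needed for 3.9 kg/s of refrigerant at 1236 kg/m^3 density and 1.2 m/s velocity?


A = m_dot / (rho * v) = 3.9 / (1236 * 1.2) = 0.002629449838 m^2
d = sqrt(4*A/pi) * 1000
d = 57.9 mm

57.9


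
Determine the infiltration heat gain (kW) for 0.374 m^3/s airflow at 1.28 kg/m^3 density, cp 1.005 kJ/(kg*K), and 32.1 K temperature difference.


Q = V_dot * rho * cp * dT
Q = 0.374 * 1.28 * 1.005 * 32.1
Q = 15.444 kW

15.444


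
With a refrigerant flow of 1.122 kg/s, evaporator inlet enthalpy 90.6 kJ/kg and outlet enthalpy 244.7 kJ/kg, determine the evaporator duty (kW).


dh = 244.7 - 90.6 = 154.1 kJ/kg
Q_evap = m_dot * dh = 1.122 * 154.1
Q_evap = 172.9 kW

172.9


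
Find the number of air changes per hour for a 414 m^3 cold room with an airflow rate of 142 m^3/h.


ACH = flow / volume
ACH = 142 / 414
ACH = 0.343

0.343


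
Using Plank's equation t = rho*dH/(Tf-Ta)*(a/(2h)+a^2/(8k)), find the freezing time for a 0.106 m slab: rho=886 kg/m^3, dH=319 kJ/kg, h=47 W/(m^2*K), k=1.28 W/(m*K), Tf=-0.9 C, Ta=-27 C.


dT = -0.9 - (-27) = 26.1 K
term1 = a/(2h) = 0.106/(2*47) = 0.001127659574
term2 = a^2/(8k) = 0.106^2/(8*1.28) = 0.001097265625
t = rho*dH*1000/dT * (term1 + term2)
t = 886*319*1000/26.1 * (0.001127659574 + 0.001097265625)
t = 24093 s

24093


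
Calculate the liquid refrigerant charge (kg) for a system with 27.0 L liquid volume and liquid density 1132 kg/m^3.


Charge = V * rho / 1000
Charge = 27.0 * 1132 / 1000
Charge = 30.56 kg

30.56


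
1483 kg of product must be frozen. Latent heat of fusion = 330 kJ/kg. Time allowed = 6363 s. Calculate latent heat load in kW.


Q_lat = m * h_fg / t
Q_lat = 1483 * 330 / 6363
Q_lat = 76.91 kW

76.91


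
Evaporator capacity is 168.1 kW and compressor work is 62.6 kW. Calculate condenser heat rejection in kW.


Q_cond = Q_evap + W
Q_cond = 168.1 + 62.6
Q_cond = 230.7 kW

230.7


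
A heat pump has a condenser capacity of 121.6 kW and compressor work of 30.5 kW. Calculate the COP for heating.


COP_hp = Q_cond / W
COP_hp = 121.6 / 30.5
COP_hp = 3.987

3.987


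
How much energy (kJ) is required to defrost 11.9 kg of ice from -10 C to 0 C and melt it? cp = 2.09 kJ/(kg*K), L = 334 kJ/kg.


Sensible heat = cp * dT = 2.09 * 10 = 20.9 kJ/kg
Total per kg = 20.9 + 334 = 354.9 kJ/kg
Q = m * total = 11.9 * 354.9
Q = 4223.3 kJ

4223.3


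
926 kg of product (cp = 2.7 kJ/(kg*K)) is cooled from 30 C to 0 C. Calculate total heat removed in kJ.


dT = 30 - (0) = 30 K
Q = m * cp * dT = 926 * 2.7 * 30
Q = 75006 kJ

75006


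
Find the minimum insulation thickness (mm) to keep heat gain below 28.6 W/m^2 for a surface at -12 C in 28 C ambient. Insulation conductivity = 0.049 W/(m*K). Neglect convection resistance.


dT = 28 - (-12) = 40 K
thickness = k * dT / q_max * 1000
thickness = 0.049 * 40 / 28.6 * 1000
thickness = 68.5 mm

68.5


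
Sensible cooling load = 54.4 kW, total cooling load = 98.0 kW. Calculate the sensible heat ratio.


SHR = Q_sensible / Q_total
SHR = 54.4 / 98.0
SHR = 0.555

0.555


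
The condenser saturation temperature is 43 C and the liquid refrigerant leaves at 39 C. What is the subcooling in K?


Subcooling = T_cond - T_liquid
Subcooling = 43 - 39
Subcooling = 4 K

4


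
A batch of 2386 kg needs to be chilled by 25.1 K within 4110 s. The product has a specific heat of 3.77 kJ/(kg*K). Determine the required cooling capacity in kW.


Q = m * cp * dT / t
Q = 2386 * 3.77 * 25.1 / 4110
Q = 54.934 kW

54.934


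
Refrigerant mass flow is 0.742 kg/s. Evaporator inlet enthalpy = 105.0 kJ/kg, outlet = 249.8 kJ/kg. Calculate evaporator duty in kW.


dh = 249.8 - 105.0 = 144.8 kJ/kg
Q_evap = m_dot * dh = 0.742 * 144.8
Q_evap = 107.44 kW

107.44


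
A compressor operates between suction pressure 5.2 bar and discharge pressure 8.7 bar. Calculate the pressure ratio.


PR = P_high / P_low
PR = 8.7 / 5.2
PR = 1.673

1.673


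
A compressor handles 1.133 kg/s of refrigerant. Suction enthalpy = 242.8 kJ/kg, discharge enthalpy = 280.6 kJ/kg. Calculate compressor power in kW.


dh = 280.6 - 242.8 = 37.8 kJ/kg
W = m_dot * dh = 1.133 * 37.8 = 42.83 kW

42.83


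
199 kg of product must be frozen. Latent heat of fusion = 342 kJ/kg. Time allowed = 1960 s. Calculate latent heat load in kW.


Q_lat = m * h_fg / t
Q_lat = 199 * 342 / 1960
Q_lat = 34.72 kW

34.72


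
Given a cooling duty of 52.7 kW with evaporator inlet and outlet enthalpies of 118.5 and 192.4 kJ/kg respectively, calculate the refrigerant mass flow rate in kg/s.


dh = 192.4 - 118.5 = 73.9 kJ/kg
m_dot = Q / dh = 52.7 / 73.9 = 0.7131 kg/s

0.7131


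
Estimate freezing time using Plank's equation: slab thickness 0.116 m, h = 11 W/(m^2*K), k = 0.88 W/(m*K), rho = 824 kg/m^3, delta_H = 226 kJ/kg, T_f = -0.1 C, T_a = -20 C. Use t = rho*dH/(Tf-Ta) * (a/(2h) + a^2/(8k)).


dT = -0.1 - (-20) = 19.9 K
term1 = a/(2h) = 0.116/(2*11) = 0.005272727273
term2 = a^2/(8k) = 0.116^2/(8*0.88) = 0.001911363636
t = rho*dH*1000/dT * (term1 + term2)
t = 824*226*1000/19.9 * (0.005272727273 + 0.001911363636)
t = 67229 s

67229


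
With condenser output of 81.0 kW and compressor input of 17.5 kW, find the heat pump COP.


COP_hp = Q_cond / W
COP_hp = 81.0 / 17.5
COP_hp = 4.629

4.629


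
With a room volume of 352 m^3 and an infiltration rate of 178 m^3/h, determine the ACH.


ACH = flow / volume
ACH = 178 / 352
ACH = 0.506

0.506


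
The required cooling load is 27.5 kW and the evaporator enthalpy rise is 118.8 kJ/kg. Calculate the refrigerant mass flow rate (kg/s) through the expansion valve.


m_dot = Q / dh
m_dot = 27.5 / 118.8
m_dot = 0.2315 kg/s

0.2315


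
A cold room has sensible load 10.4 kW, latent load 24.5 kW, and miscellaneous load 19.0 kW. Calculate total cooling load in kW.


Q_total = Q_s + Q_l + Q_misc
Q_total = 10.4 + 24.5 + 19.0
Q_total = 53.9 kW

53.9


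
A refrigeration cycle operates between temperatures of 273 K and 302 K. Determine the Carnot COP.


dT = 302 - 273 = 29 K
COP_carnot = T_cold / dT = 273 / 29
COP_carnot = 9.414

9.414


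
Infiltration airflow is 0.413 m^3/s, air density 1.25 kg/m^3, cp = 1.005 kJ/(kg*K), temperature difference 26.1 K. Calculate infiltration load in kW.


Q = V_dot * rho * cp * dT
Q = 0.413 * 1.25 * 1.005 * 26.1
Q = 13.541 kW

13.541


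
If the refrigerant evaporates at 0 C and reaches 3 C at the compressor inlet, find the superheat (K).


Superheat = T_suction - T_evap
Superheat = 3 - (0)
Superheat = 3 K

3


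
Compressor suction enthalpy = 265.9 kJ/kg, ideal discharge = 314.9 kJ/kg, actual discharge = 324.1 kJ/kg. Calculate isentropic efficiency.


dh_ideal = 314.9 - 265.9 = 49.0 kJ/kg
dh_actual = 324.1 - 265.9 = 58.2 kJ/kg
eta_s = dh_ideal / dh_actual = 49.0 / 58.2
eta_s = 0.8419

0.8419


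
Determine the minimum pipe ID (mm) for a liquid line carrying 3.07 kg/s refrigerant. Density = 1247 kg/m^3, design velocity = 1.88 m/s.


A = m_dot / (rho * v) = 3.07 / (1247 * 1.88) = 0.001309525841 m^2
d = sqrt(4*A/pi) * 1000
d = 40.8 mm

40.8


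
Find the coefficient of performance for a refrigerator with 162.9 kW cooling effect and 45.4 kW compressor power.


COP = Q_evap / W
COP = 162.9 / 45.4
COP = 3.588

3.588


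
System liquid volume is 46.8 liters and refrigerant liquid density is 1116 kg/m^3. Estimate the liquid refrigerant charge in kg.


Charge = V * rho / 1000
Charge = 46.8 * 1116 / 1000
Charge = 52.23 kg

52.23


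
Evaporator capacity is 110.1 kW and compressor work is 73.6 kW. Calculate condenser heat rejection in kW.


Q_cond = Q_evap + W
Q_cond = 110.1 + 73.6
Q_cond = 183.7 kW

183.7


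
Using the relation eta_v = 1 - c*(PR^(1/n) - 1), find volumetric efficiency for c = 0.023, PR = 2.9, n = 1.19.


PR^(1/n) = 2.9^(1/1.19) = 2.44663817
eta_v = 1 - 0.023 * (2.44663817 - 1)
eta_v = 0.9667

0.9667


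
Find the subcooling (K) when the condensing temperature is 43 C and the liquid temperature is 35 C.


Subcooling = T_cond - T_liquid
Subcooling = 43 - 35
Subcooling = 8 K

8


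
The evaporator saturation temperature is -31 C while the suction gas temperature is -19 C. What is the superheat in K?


Superheat = T_suction - T_evap
Superheat = -19 - (-31)
Superheat = 12 K

12


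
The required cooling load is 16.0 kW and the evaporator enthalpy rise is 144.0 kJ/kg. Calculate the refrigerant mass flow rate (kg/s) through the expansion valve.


m_dot = Q / dh
m_dot = 16.0 / 144.0
m_dot = 0.1111 kg/s

0.1111


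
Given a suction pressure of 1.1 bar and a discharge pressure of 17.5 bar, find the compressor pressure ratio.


PR = P_high / P_low
PR = 17.5 / 1.1
PR = 15.909

15.909


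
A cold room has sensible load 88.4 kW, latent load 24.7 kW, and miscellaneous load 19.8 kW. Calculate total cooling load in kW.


Q_total = Q_s + Q_l + Q_misc
Q_total = 88.4 + 24.7 + 19.8
Q_total = 132.9 kW

132.9


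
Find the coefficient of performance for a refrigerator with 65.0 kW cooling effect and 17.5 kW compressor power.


COP = Q_evap / W
COP = 65.0 / 17.5
COP = 3.714

3.714


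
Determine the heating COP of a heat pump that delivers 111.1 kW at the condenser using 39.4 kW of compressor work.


COP_hp = Q_cond / W
COP_hp = 111.1 / 39.4
COP_hp = 2.82

2.82


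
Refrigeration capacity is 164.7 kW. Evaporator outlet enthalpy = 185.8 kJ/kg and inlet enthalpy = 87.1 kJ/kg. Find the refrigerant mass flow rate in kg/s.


dh = 185.8 - 87.1 = 98.7 kJ/kg
m_dot = Q / dh = 164.7 / 98.7 = 1.6687 kg/s

1.6687


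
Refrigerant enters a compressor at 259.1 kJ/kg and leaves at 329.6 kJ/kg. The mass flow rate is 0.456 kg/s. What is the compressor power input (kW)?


dh = 329.6 - 259.1 = 70.5 kJ/kg
W = m_dot * dh = 0.456 * 70.5 = 32.15 kW

32.15


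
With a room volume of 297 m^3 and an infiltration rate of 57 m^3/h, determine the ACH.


ACH = flow / volume
ACH = 57 / 297
ACH = 0.192

0.192


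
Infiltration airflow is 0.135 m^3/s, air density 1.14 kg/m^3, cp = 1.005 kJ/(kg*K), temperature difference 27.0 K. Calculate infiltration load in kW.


Q = V_dot * rho * cp * dT
Q = 0.135 * 1.14 * 1.005 * 27.0
Q = 4.176 kW

4.176


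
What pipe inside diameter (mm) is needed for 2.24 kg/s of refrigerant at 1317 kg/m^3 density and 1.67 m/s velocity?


A = m_dot / (rho * v) = 2.24 / (1317 * 1.67) = 0.001018464211 m^2
d = sqrt(4*A/pi) * 1000
d = 36.0 mm

36.0


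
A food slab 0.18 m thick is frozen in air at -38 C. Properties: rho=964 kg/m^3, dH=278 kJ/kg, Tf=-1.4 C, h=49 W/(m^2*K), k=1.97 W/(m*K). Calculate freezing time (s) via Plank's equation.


dT = -1.4 - (-38) = 36.6 K
term1 = a/(2h) = 0.18/(2*49) = 0.001836734694
term2 = a^2/(8k) = 0.18^2/(8*1.97) = 0.002055837563
t = rho*dH*1000/dT * (term1 + term2)
t = 964*278*1000/36.6 * (0.001836734694 + 0.002055837563)
t = 28502 s

28502


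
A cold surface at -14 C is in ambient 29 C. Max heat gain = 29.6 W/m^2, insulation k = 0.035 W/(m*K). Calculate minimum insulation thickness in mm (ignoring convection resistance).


dT = 29 - (-14) = 43 K
thickness = k * dT / q_max * 1000
thickness = 0.035 * 43 / 29.6 * 1000
thickness = 50.8 mm

50.8


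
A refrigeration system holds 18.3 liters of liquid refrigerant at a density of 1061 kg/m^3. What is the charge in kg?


Charge = V * rho / 1000
Charge = 18.3 * 1061 / 1000
Charge = 19.42 kg

19.42


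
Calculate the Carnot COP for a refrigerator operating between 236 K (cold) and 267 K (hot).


dT = 267 - 236 = 31 K
COP_carnot = T_cold / dT = 236 / 31
COP_carnot = 7.613

7.613


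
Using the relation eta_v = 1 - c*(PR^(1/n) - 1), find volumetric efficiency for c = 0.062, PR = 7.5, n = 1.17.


PR^(1/n) = 7.5^(1/1.17) = 5.59648842
eta_v = 1 - 0.062 * (5.59648842 - 1)
eta_v = 0.715

0.715


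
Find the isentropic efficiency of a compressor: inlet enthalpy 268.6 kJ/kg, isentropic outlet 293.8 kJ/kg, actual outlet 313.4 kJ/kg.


dh_ideal = 293.8 - 268.6 = 25.2 kJ/kg
dh_actual = 313.4 - 268.6 = 44.8 kJ/kg
eta_s = dh_ideal / dh_actual = 25.2 / 44.8
eta_s = 0.5625

0.5625


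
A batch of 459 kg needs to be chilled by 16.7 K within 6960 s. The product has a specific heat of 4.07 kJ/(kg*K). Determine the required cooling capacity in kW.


Q = m * cp * dT / t
Q = 459 * 4.07 * 16.7 / 6960
Q = 4.482 kW

4.482


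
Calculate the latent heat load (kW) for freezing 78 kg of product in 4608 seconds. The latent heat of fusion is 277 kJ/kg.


Q_lat = m * h_fg / t
Q_lat = 78 * 277 / 4608
Q_lat = 4.69 kW

4.69


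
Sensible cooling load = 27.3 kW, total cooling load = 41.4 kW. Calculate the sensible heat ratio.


SHR = Q_sensible / Q_total
SHR = 27.3 / 41.4
SHR = 0.659

0.659


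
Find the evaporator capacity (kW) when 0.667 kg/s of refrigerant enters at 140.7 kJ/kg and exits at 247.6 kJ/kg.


dh = 247.6 - 140.7 = 106.9 kJ/kg
Q_evap = m_dot * dh = 0.667 * 106.9
Q_evap = 71.3 kW

71.3


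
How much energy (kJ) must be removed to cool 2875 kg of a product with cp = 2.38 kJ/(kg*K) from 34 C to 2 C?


dT = 34 - (2) = 32 K
Q = m * cp * dT = 2875 * 2.38 * 32
Q = 218960 kJ

218960


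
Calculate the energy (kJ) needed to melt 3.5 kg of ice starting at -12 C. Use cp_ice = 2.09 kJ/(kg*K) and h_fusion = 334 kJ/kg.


Sensible heat = cp * dT = 2.09 * 12 = 25.08 kJ/kg
Total per kg = 25.08 + 334 = 359.08 kJ/kg
Q = m * total = 3.5 * 359.08
Q = 1256.8 kJ

1256.8


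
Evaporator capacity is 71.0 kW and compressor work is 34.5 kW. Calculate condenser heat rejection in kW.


Q_cond = Q_evap + W
Q_cond = 71.0 + 34.5
Q_cond = 105.5 kW

105.5


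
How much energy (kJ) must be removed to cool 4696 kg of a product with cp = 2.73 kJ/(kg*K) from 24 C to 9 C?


dT = 24 - (9) = 15 K
Q = m * cp * dT = 4696 * 2.73 * 15
Q = 192301 kJ

192301


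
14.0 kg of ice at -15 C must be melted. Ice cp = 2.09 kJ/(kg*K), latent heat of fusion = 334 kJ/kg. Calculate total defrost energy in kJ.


Sensible heat = cp * dT = 2.09 * 15 = 31.35 kJ/kg
Total per kg = 31.35 + 334 = 365.35 kJ/kg
Q = m * total = 14.0 * 365.35
Q = 5114.9 kJ

5114.9


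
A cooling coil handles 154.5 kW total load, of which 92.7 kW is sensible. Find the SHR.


SHR = Q_sensible / Q_total
SHR = 92.7 / 154.5
SHR = 0.6

0.6


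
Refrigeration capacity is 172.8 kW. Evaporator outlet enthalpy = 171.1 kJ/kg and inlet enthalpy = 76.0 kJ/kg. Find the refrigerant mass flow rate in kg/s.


dh = 171.1 - 76.0 = 95.1 kJ/kg
m_dot = Q / dh = 172.8 / 95.1 = 1.817 kg/s

1.817


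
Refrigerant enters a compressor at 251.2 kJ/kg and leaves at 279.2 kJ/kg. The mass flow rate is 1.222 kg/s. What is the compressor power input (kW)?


dh = 279.2 - 251.2 = 28.0 kJ/kg
W = m_dot * dh = 1.222 * 28.0 = 34.22 kW

34.22


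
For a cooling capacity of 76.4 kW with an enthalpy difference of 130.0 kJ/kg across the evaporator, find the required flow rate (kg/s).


m_dot = Q / dh
m_dot = 76.4 / 130.0
m_dot = 0.5877 kg/s

0.5877


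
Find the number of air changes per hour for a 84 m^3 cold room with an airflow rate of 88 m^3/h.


ACH = flow / volume
ACH = 88 / 84
ACH = 1.048

1.048


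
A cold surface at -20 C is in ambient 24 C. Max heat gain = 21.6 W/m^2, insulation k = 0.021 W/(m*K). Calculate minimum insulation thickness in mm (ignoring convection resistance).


dT = 24 - (-20) = 44 K
thickness = k * dT / q_max * 1000
thickness = 0.021 * 44 / 21.6 * 1000
thickness = 42.8 mm

42.8


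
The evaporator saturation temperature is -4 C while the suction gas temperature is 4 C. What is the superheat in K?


Superheat = T_suction - T_evap
Superheat = 4 - (-4)
Superheat = 8 K

8


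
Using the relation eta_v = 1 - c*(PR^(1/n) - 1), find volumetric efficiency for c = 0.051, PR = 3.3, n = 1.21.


PR^(1/n) = 3.3^(1/1.21) = 2.68240233
eta_v = 1 - 0.051 * (2.68240233 - 1)
eta_v = 0.9142

0.9142


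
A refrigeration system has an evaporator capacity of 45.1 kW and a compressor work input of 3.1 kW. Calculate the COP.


COP = Q_evap / W
COP = 45.1 / 3.1
COP = 14.548

14.548


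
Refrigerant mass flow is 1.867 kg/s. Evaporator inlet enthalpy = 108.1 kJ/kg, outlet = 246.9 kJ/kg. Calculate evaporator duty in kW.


dh = 246.9 - 108.1 = 138.8 kJ/kg
Q_evap = m_dot * dh = 1.867 * 138.8
Q_evap = 259.14 kW

259.14


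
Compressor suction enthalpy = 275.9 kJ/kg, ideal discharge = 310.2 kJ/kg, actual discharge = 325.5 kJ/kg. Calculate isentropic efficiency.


dh_ideal = 310.2 - 275.9 = 34.3 kJ/kg
dh_actual = 325.5 - 275.9 = 49.6 kJ/kg
eta_s = dh_ideal / dh_actual = 34.3 / 49.6
eta_s = 0.6915

0.6915


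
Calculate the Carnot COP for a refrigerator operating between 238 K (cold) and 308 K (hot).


dT = 308 - 238 = 70 K
COP_carnot = T_cold / dT = 238 / 70
COP_carnot = 3.4

3.4


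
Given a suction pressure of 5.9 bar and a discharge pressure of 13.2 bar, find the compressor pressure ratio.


PR = P_high / P_low
PR = 13.2 / 5.9
PR = 2.237

2.237


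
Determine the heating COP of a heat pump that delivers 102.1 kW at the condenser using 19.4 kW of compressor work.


COP_hp = Q_cond / W
COP_hp = 102.1 / 19.4
COP_hp = 5.263

5.263


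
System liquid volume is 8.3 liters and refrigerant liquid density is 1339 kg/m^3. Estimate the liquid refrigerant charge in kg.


Charge = V * rho / 1000
Charge = 8.3 * 1339 / 1000
Charge = 11.11 kg

11.11


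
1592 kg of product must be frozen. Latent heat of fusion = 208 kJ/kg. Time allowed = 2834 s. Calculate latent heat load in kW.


Q_lat = m * h_fg / t
Q_lat = 1592 * 208 / 2834
Q_lat = 116.84 kW

116.84


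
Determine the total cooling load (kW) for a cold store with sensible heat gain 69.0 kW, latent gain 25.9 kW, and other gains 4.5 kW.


Q_total = Q_s + Q_l + Q_misc
Q_total = 69.0 + 25.9 + 4.5
Q_total = 99.4 kW

99.4


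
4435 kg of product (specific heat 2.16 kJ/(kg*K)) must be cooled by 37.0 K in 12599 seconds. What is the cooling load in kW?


Q = m * cp * dT / t
Q = 4435 * 2.16 * 37.0 / 12599
Q = 28.133 kW

28.133


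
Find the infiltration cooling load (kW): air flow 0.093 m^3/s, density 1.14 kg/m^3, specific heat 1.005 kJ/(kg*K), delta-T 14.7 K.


Q = V_dot * rho * cp * dT
Q = 0.093 * 1.14 * 1.005 * 14.7
Q = 1.566 kW

1.566


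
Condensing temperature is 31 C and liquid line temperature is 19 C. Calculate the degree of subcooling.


Subcooling = T_cond - T_liquid
Subcooling = 31 - 19
Subcooling = 12 K

12


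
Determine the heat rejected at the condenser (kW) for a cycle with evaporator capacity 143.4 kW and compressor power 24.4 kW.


Q_cond = Q_evap + W
Q_cond = 143.4 + 24.4
Q_cond = 167.8 kW

167.8


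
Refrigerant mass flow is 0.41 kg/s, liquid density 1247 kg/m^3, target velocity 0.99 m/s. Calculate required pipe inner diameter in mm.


A = m_dot / (rho * v) = 0.41 / (1247 * 0.99) = 0.0003321101958 m^2
d = sqrt(4*A/pi) * 1000
d = 20.6 mm

20.6


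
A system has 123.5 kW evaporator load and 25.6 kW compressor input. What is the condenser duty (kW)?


Q_cond = Q_evap + W
Q_cond = 123.5 + 25.6
Q_cond = 149.1 kW

149.1


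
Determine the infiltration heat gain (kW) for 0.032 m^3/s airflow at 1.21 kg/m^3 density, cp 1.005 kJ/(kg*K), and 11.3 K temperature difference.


Q = V_dot * rho * cp * dT
Q = 0.032 * 1.21 * 1.005 * 11.3
Q = 0.44 kW

0.44


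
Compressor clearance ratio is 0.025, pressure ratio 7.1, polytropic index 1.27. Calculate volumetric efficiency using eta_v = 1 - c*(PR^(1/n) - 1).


PR^(1/n) = 7.1^(1/1.27) = 4.68039131
eta_v = 1 - 0.025 * (4.68039131 - 1)
eta_v = 0.908

0.908


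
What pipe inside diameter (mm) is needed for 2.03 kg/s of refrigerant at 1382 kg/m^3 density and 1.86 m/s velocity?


A = m_dot / (rho * v) = 2.03 / (1382 * 1.86) = 0.0007897234801 m^2
d = sqrt(4*A/pi) * 1000
d = 31.7 mm

31.7


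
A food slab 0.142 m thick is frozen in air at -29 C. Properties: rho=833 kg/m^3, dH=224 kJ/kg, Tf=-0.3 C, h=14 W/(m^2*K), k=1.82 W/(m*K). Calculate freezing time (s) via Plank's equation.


dT = -0.3 - (-29) = 28.7 K
term1 = a/(2h) = 0.142/(2*14) = 0.005071428571
term2 = a^2/(8k) = 0.142^2/(8*1.82) = 0.00138489011
t = rho*dH*1000/dT * (term1 + term2)
t = 833*224*1000/28.7 * (0.005071428571 + 0.00138489011)
t = 41976 s

41976


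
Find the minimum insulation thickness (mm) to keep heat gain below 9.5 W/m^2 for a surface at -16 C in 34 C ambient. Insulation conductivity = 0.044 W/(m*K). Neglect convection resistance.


dT = 34 - (-16) = 50 K
thickness = k * dT / q_max * 1000
thickness = 0.044 * 50 / 9.5 * 1000
thickness = 231.6 mm

231.6


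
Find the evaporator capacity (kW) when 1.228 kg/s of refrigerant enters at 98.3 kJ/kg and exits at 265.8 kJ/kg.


dh = 265.8 - 98.3 = 167.5 kJ/kg
Q_evap = m_dot * dh = 1.228 * 167.5
Q_evap = 205.69 kW

205.69


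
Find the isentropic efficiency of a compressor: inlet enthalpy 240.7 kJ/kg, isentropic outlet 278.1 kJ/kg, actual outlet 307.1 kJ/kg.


dh_ideal = 278.1 - 240.7 = 37.4 kJ/kg
dh_actual = 307.1 - 240.7 = 66.4 kJ/kg
eta_s = dh_ideal / dh_actual = 37.4 / 66.4
eta_s = 0.5633

0.5633


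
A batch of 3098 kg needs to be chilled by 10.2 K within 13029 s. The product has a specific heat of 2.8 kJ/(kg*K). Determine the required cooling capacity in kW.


Q = m * cp * dT / t
Q = 3098 * 2.8 * 10.2 / 13029
Q = 6.791 kW

6.791


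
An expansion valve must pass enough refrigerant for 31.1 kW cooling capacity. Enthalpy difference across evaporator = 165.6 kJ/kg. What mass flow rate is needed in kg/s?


m_dot = Q / dh
m_dot = 31.1 / 165.6
m_dot = 0.1878 kg/s

0.1878


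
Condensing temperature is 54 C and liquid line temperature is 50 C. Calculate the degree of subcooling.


Subcooling = T_cond - T_liquid
Subcooling = 54 - 50
Subcooling = 4 K

4


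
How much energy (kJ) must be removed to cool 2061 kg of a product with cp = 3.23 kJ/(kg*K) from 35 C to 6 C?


dT = 35 - (6) = 29 K
Q = m * cp * dT = 2061 * 3.23 * 29
Q = 193054 kJ

193054


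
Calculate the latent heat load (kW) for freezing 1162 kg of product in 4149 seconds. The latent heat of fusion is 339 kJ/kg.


Q_lat = m * h_fg / t
Q_lat = 1162 * 339 / 4149
Q_lat = 94.94 kW

94.94


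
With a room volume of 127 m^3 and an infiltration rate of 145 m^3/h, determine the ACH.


ACH = flow / volume
ACH = 145 / 127
ACH = 1.142

1.142


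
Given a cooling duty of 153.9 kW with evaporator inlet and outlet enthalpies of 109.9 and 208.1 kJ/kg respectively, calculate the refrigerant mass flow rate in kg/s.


dh = 208.1 - 109.9 = 98.2 kJ/kg
m_dot = Q / dh = 153.9 / 98.2 = 1.5672 kg/s

1.5672


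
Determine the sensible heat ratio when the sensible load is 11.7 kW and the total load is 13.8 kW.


SHR = Q_sensible / Q_total
SHR = 11.7 / 13.8
SHR = 0.848

0.848


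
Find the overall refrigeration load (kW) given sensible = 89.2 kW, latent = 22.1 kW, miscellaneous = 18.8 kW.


Q_total = Q_s + Q_l + Q_misc
Q_total = 89.2 + 22.1 + 18.8
Q_total = 130.1 kW

130.1


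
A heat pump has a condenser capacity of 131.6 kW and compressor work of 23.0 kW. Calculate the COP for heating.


COP_hp = Q_cond / W
COP_hp = 131.6 / 23.0
COP_hp = 5.722

5.722


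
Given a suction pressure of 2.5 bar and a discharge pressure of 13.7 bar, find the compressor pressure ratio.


PR = P_high / P_low
PR = 13.7 / 2.5
PR = 5.48

5.48


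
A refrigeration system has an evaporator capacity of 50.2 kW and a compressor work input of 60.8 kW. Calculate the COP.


COP = Q_evap / W
COP = 50.2 / 60.8
COP = 0.826

0.826


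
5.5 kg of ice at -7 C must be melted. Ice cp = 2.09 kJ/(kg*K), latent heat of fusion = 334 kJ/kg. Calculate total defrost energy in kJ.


Sensible heat = cp * dT = 2.09 * 7 = 14.63 kJ/kg
Total per kg = 14.63 + 334 = 348.63 kJ/kg
Q = m * total = 5.5 * 348.63
Q = 1917.5 kJ

1917.5


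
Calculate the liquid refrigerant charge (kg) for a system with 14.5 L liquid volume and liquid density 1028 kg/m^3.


Charge = V * rho / 1000
Charge = 14.5 * 1028 / 1000
Charge = 14.91 kg

14.91


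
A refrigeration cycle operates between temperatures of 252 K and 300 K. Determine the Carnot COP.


dT = 300 - 252 = 48 K
COP_carnot = T_cold / dT = 252 / 48
COP_carnot = 5.25

5.25


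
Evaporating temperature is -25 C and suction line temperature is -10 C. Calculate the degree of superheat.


Superheat = T_suction - T_evap
Superheat = -10 - (-25)
Superheat = 15 K

15


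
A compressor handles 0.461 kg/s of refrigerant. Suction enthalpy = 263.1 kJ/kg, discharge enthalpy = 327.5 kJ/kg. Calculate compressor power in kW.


dh = 327.5 - 263.1 = 64.4 kJ/kg
W = m_dot * dh = 0.461 * 64.4 = 29.69 kW

29.69


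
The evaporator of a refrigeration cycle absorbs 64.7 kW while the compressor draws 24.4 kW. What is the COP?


COP = Q_evap / W
COP = 64.7 / 24.4
COP = 2.652

2.652


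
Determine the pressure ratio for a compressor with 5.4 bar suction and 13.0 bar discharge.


PR = P_high / P_low
PR = 13.0 / 5.4
PR = 2.407

2.407


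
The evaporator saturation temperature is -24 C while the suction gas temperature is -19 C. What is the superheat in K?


Superheat = T_suction - T_evap
Superheat = -19 - (-24)
Superheat = 5 K

5


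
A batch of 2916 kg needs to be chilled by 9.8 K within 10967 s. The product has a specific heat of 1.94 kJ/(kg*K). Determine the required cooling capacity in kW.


Q = m * cp * dT / t
Q = 2916 * 1.94 * 9.8 / 10967
Q = 5.055 kW

5.055


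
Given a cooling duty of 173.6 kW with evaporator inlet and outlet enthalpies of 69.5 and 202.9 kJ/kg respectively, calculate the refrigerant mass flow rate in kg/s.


dh = 202.9 - 69.5 = 133.4 kJ/kg
m_dot = Q / dh = 173.6 / 133.4 = 1.3013 kg/s

1.3013


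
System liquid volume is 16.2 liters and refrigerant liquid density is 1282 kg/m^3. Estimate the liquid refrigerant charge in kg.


Charge = V * rho / 1000
Charge = 16.2 * 1282 / 1000
Charge = 20.77 kg

20.77


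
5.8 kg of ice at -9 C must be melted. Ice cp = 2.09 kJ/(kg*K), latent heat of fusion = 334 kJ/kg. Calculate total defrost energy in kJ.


Sensible heat = cp * dT = 2.09 * 9 = 18.81 kJ/kg
Total per kg = 18.81 + 334 = 352.81 kJ/kg
Q = m * total = 5.8 * 352.81
Q = 2046.3 kJ

2046.3


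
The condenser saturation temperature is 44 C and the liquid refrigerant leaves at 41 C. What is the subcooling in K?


Subcooling = T_cond - T_liquid
Subcooling = 44 - 41
Subcooling = 3 K

3


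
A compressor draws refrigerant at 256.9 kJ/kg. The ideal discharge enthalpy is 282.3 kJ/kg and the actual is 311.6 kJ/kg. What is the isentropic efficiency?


dh_ideal = 282.3 - 256.9 = 25.4 kJ/kg
dh_actual = 311.6 - 256.9 = 54.7 kJ/kg
eta_s = dh_ideal / dh_actual = 25.4 / 54.7
eta_s = 0.4644

0.4644


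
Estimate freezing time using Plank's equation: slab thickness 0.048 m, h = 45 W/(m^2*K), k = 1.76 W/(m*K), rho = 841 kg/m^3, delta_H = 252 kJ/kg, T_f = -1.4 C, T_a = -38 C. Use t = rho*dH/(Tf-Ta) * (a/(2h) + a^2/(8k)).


dT = -1.4 - (-38) = 36.6 K
term1 = a/(2h) = 0.048/(2*45) = 0.0005333333333
term2 = a^2/(8k) = 0.048^2/(8*1.76) = 0.0001636363636
t = rho*dH*1000/dT * (term1 + term2)
t = 841*252*1000/36.6 * (0.0005333333333 + 0.0001636363636)
t = 4036 s

4036


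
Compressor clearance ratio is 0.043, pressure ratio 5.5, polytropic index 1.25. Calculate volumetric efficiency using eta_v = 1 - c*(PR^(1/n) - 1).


PR^(1/n) = 5.5^(1/1.25) = 3.91102103
eta_v = 1 - 0.043 * (3.91102103 - 1)
eta_v = 0.8748

0.8748


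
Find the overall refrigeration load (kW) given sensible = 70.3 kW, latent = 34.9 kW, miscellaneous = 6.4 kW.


Q_total = Q_s + Q_l + Q_misc
Q_total = 70.3 + 34.9 + 6.4
Q_total = 111.6 kW

111.6


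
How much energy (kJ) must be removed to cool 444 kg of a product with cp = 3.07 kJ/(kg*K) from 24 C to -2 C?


dT = 24 - (-2) = 26 K
Q = m * cp * dT = 444 * 3.07 * 26
Q = 35440 kJ

35440


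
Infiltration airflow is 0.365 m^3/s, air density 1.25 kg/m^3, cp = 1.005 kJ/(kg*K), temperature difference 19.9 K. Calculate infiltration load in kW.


Q = V_dot * rho * cp * dT
Q = 0.365 * 1.25 * 1.005 * 19.9
Q = 9.125 kW

9.125


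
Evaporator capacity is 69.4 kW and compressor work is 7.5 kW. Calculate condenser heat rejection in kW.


Q_cond = Q_evap + W
Q_cond = 69.4 + 7.5
Q_cond = 76.9 kW

76.9


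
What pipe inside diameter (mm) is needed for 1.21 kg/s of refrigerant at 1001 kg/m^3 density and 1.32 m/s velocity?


A = m_dot / (rho * v) = 1.21 / (1001 * 1.32) = 0.0009157509158 m^2
d = sqrt(4*A/pi) * 1000
d = 34.1 mm

34.1


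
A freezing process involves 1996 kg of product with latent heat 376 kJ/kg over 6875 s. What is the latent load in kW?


Q_lat = m * h_fg / t
Q_lat = 1996 * 376 / 6875
Q_lat = 109.16 kW

109.16


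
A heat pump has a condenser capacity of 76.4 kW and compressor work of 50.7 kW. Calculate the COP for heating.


COP_hp = Q_cond / W
COP_hp = 76.4 / 50.7
COP_hp = 1.507

1.507


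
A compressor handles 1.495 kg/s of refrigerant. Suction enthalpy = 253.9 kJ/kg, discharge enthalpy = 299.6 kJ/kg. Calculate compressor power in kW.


dh = 299.6 - 253.9 = 45.7 kJ/kg
W = m_dot * dh = 1.495 * 45.7 = 68.32 kW

68.32


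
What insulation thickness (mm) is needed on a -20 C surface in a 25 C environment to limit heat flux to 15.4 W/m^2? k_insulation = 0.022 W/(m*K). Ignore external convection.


dT = 25 - (-20) = 45 K
thickness = k * dT / q_max * 1000
thickness = 0.022 * 45 / 15.4 * 1000
thickness = 64.3 mm

64.3


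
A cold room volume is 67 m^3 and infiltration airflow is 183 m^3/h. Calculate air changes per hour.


ACH = flow / volume
ACH = 183 / 67
ACH = 2.731

2.731


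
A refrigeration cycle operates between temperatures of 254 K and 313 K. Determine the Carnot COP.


dT = 313 - 254 = 59 K
COP_carnot = T_cold / dT = 254 / 59
COP_carnot = 4.305

4.305


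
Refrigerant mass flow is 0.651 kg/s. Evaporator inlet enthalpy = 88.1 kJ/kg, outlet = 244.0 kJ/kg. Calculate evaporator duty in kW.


dh = 244.0 - 88.1 = 155.9 kJ/kg
Q_evap = m_dot * dh = 0.651 * 155.9
Q_evap = 101.49 kW

101.49


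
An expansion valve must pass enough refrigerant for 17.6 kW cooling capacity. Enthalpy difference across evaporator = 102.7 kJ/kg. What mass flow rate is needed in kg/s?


m_dot = Q / dh
m_dot = 17.6 / 102.7
m_dot = 0.1714 kg/s

0.1714


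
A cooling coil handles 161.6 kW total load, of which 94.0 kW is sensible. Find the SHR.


SHR = Q_sensible / Q_total
SHR = 94.0 / 161.6
SHR = 0.582

0.582


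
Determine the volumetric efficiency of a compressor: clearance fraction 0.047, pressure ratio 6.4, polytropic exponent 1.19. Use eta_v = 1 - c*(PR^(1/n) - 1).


PR^(1/n) = 6.4^(1/1.19) = 4.75841333
eta_v = 1 - 0.047 * (4.75841333 - 1)
eta_v = 0.8234

0.8234


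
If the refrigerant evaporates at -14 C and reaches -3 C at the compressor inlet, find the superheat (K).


Superheat = T_suction - T_evap
Superheat = -3 - (-14)
Superheat = 11 K

11


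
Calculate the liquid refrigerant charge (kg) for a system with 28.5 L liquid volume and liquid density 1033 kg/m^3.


Charge = V * rho / 1000
Charge = 28.5 * 1033 / 1000
Charge = 29.44 kg

29.44


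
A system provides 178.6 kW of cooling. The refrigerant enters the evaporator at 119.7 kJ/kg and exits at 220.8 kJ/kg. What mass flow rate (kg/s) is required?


dh = 220.8 - 119.7 = 101.1 kJ/kg
m_dot = Q / dh = 178.6 / 101.1 = 1.7666 kg/s

1.7666


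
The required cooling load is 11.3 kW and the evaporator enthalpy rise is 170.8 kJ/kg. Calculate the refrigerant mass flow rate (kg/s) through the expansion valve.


m_dot = Q / dh
m_dot = 11.3 / 170.8
m_dot = 0.0662 kg/s

0.0662


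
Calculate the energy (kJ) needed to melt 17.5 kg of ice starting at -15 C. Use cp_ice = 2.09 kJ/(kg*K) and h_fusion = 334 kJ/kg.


Sensible heat = cp * dT = 2.09 * 15 = 31.35 kJ/kg
Total per kg = 31.35 + 334 = 365.35 kJ/kg
Q = m * total = 17.5 * 365.35
Q = 6393.6 kJ

6393.6


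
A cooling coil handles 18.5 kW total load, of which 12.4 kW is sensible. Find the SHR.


SHR = Q_sensible / Q_total
SHR = 12.4 / 18.5
SHR = 0.67

0.67


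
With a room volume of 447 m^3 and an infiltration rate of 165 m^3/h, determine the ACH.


ACH = flow / volume
ACH = 165 / 447
ACH = 0.369

0.369


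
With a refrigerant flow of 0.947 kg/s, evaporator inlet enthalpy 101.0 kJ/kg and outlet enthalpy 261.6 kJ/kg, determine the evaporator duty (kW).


dh = 261.6 - 101.0 = 160.6 kJ/kg
Q_evap = m_dot * dh = 0.947 * 160.6
Q_evap = 152.09 kW

152.09


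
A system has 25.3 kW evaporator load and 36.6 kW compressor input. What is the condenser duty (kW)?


Q_cond = Q_evap + W
Q_cond = 25.3 + 36.6
Q_cond = 61.9 kW

61.9


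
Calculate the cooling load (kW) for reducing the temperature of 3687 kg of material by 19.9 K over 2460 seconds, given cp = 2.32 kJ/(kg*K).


Q = m * cp * dT / t
Q = 3687 * 2.32 * 19.9 / 2460
Q = 69.196 kW

69.196


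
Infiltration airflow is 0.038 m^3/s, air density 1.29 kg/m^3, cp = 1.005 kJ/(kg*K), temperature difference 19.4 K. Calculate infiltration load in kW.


Q = V_dot * rho * cp * dT
Q = 0.038 * 1.29 * 1.005 * 19.4
Q = 0.956 kW

0.956


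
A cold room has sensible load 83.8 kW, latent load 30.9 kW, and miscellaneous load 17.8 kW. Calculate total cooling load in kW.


Q_total = Q_s + Q_l + Q_misc
Q_total = 83.8 + 30.9 + 17.8
Q_total = 132.5 kW

132.5


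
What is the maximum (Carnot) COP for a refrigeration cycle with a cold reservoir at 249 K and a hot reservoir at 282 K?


dT = 282 - 249 = 33 K
COP_carnot = T_cold / dT = 249 / 33
COP_carnot = 7.545

7.545


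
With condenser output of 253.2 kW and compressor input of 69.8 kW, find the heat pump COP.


COP_hp = Q_cond / W
COP_hp = 253.2 / 69.8
COP_hp = 3.628

3.628


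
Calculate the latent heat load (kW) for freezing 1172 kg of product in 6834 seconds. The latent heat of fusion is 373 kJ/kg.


Q_lat = m * h_fg / t
Q_lat = 1172 * 373 / 6834
Q_lat = 63.97 kW

63.97


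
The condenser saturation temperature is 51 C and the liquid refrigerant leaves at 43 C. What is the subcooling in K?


Subcooling = T_cond - T_liquid
Subcooling = 51 - 43
Subcooling = 8 K

8


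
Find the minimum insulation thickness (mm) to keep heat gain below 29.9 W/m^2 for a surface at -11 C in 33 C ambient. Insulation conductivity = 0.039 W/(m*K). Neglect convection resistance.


dT = 33 - (-11) = 44 K
thickness = k * dT / q_max * 1000
thickness = 0.039 * 44 / 29.9 * 1000
thickness = 57.4 mm

57.4


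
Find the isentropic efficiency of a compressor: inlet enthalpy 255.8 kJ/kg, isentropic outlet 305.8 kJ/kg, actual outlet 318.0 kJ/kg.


dh_ideal = 305.8 - 255.8 = 50.0 kJ/kg
dh_actual = 318.0 - 255.8 = 62.2 kJ/kg
eta_s = dh_ideal / dh_actual = 50.0 / 62.2
eta_s = 0.8039

0.8039


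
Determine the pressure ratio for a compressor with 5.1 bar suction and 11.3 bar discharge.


PR = P_high / P_low
PR = 11.3 / 5.1
PR = 2.216

2.216


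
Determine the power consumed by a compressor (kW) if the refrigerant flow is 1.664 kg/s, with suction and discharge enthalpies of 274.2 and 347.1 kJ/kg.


dh = 347.1 - 274.2 = 72.9 kJ/kg
W = m_dot * dh = 1.664 * 72.9 = 121.31 kW

121.31


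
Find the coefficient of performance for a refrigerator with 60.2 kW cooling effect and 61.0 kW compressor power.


COP = Q_evap / W
COP = 60.2 / 61.0
COP = 0.987

0.987


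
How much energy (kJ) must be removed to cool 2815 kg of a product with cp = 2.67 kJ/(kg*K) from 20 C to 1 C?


dT = 20 - (1) = 19 K
Q = m * cp * dT = 2815 * 2.67 * 19
Q = 142805 kJ

142805


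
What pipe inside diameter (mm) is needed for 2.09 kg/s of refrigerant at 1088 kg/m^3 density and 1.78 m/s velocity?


A = m_dot / (rho * v) = 2.09 / (1088 * 1.78) = 0.001079188698 m^2
d = sqrt(4*A/pi) * 1000
d = 37.1 mm

37.1


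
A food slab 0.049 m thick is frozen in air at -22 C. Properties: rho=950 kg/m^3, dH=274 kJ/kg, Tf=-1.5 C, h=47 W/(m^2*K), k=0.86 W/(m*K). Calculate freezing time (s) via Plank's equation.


dT = -1.5 - (-22) = 20.5 K
term1 = a/(2h) = 0.049/(2*47) = 0.0005212765957
term2 = a^2/(8k) = 0.049^2/(8*0.86) = 0.0003489825581
t = rho*dH*1000/dT * (term1 + term2)
t = 950*274*1000/20.5 * (0.0005212765957 + 0.0003489825581)
t = 11050 s

11050


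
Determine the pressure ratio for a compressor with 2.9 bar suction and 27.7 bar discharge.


PR = P_high / P_low
PR = 27.7 / 2.9
PR = 9.552

9.552


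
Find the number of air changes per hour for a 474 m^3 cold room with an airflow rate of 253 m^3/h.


ACH = flow / volume
ACH = 253 / 474
ACH = 0.534

0.534


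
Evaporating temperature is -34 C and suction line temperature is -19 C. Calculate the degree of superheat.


Superheat = T_suction - T_evap
Superheat = -19 - (-34)
Superheat = 15 K

15


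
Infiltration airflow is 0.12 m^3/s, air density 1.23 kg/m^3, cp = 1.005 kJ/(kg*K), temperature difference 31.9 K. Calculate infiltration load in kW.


Q = V_dot * rho * cp * dT
Q = 0.12 * 1.23 * 1.005 * 31.9
Q = 4.732 kW

4.732


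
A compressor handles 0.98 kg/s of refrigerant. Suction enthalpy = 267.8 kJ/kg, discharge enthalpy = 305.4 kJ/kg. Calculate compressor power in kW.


dh = 305.4 - 267.8 = 37.6 kJ/kg
W = m_dot * dh = 0.98 * 37.6 = 36.85 kW

36.85


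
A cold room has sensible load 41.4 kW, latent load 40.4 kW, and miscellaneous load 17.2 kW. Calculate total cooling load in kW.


Q_total = Q_s + Q_l + Q_misc
Q_total = 41.4 + 40.4 + 17.2
Q_total = 99.0 kW

99.0


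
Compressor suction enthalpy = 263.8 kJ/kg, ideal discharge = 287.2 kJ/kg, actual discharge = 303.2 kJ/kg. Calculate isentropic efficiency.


dh_ideal = 287.2 - 263.8 = 23.4 kJ/kg
dh_actual = 303.2 - 263.8 = 39.4 kJ/kg
eta_s = dh_ideal / dh_actual = 23.4 / 39.4
eta_s = 0.5939

0.5939


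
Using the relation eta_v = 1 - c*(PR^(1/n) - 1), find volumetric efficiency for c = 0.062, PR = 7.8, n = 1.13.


PR^(1/n) = 7.8^(1/1.13) = 6.15834833
eta_v = 1 - 0.062 * (6.15834833 - 1)
eta_v = 0.6802

0.6802


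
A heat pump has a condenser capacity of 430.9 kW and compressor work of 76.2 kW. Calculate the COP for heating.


COP_hp = Q_cond / W
COP_hp = 430.9 / 76.2
COP_hp = 5.655

5.655


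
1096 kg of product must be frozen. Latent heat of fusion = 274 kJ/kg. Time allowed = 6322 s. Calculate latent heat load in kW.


Q_lat = m * h_fg / t
Q_lat = 1096 * 274 / 6322
Q_lat = 47.5 kW

47.5
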